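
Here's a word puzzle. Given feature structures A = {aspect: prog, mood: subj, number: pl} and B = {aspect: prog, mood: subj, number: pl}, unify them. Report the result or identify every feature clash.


Compare features:
aspect: A=prog vs B=prog -> unified: prog
mood: A=subj vs B=subj -> unified: subj
number: A=pl vs B=pl -> unified: pl
No clashes found.

Unified: {aspect: prog, mood: subj, number: pl}


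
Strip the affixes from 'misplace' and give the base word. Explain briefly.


Remove prefix 'mis' from 'misplace' to get root 'place'.

place


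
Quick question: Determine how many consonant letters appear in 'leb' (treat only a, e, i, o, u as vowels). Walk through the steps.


Consonants in 'leb': l, b = 2 consonants.

2


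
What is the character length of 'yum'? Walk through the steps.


Spell out 'yum' and number each letter: y(1), u(2), m(3). Total: 3 letters.

3


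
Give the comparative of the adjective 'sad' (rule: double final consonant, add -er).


Apply comparative formation (double final consonant, add -er): 'sad' -> 'sadder'.

sadder


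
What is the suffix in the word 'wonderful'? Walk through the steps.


The word 'wonderful' = 'wonder' (root) + '-ful' (suffix). The suffix is '-ful'.

ful


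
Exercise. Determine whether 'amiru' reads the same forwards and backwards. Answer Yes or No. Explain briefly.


Forward: 'amiru'
Reversed: 'urima'
They differ.

No


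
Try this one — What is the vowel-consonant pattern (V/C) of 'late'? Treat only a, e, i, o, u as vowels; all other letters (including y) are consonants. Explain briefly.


Letter mapping: l = C, a = V, t = C, e = V.

CVCV


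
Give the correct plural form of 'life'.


Apply rule: Change -fe to -ves. 'life' becomes 'lives'.

lives


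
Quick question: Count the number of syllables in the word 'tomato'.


Break 'tomato' into syllables: to-ma-to -> to | ma | to = 3 syllables

3 syllables


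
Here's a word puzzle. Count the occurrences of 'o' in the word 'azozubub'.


Letter 'o' in 'azozubub': found at position(s) 3 = 1 occurrence(s).

1


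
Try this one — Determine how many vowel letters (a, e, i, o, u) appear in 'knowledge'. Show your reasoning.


Vowels in 'knowledge': o, e, e = 3 vowels.

3


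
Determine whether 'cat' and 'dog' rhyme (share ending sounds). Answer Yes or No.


Rime (stressed vowel + following sounds) of 'cat': -at = /æt/
Rime of 'dog': -og = /ɒg/
/æt/ and /ɒg/ are different ending sounds, so the words do not rhyme.

No


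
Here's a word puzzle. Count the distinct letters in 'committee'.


Unique letters in 'committee': {c, e, i, m, o, t} = 6 distinct letters.

6


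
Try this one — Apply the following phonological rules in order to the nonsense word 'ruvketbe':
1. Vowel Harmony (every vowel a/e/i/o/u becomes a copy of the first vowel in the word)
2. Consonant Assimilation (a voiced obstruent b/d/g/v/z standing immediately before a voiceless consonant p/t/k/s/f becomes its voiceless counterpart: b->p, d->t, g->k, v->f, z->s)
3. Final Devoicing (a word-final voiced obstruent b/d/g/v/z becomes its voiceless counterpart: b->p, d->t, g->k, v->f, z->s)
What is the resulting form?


Starting form: 'ruvketbe'
Rule 1: Vowel Harmony: all vowels become 'u' (matching first vowel). 'ruvketbe' -> 'ruvkutbu'
Rule 2: Consonant Assimilation: voiced obstruent before voiceless consonant becomes voiceless ('vk' -> 'fk'). 'ruvkutbu' -> 'rufkutbu'
Rule 3: Final Devoicing: the word ends in the vowel 'u', not a consonant. No change.
Final form: 'rufkutbu'

rufkutbu


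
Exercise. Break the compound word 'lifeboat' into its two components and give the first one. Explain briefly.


Split 'lifeboat' into 'life' + 'boat'. The first part is 'life'.

life


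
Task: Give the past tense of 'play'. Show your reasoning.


Apply rule: Add -ed. 'play' becomes 'played'.

played


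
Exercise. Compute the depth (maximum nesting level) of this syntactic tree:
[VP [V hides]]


Count bracket nesting levels:
'[' at pos 0: depth = 1
'[' at pos 4: depth = 2
Maximum depth reached: 2

2


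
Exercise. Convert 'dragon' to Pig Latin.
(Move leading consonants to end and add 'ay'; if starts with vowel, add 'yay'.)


'dragon': move consonant cluster 'dr' to end and add 'ay': 'agondray'.

agondray


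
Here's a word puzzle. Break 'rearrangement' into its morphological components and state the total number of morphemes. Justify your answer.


Step 1: Identify prefix: 're' (meaning: again)
Step 2: Identify root: 'arrange'
Step 3: Identify suffix(es): 'ment'
Decomposition: re- (prefix: again) + arrange (root) + -ment (suffix: action/result)
Total morphemes: 3

3 morphemes (re- (prefix: again) + arrange (root) + -ment (suffix: action/result))


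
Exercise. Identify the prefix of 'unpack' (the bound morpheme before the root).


The word 'unpack' = 'un' (prefix) + 'pack' (root). The prefix is 'un'.

un


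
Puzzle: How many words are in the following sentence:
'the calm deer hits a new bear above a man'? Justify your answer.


Split into words: the | calm | deer | hits | a | new | bear | above | a | man = 10 words.

10


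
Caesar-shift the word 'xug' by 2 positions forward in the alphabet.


Shift each letter by 2: x -> z, u -> w, g -> i. Result: 'zwi'.

zwi


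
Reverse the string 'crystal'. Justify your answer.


Reverse 'crystal' character by character: 'latsyrc'.

latsyrc


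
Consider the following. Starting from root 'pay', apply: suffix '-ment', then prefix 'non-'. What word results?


Step 1: Add suffix '-ment' to 'pay' = 'payment'
Step 2: Add prefix 'non-' to 'payment' = 'nonpayment'

nonpayment


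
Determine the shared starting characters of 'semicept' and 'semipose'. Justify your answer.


Compare from the start: 4 characters match: 'semi'. Mismatch at position 5: 'c' vs 'p'.

semi


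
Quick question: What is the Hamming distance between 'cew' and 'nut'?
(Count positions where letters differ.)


Alignment:
Position 1: 'c' vs 'n' = DIFFER
Position 2: 'e' vs 'u' = DIFFER
Position 3: 'w' vs 't' = DIFFER
Total differences: 3

3


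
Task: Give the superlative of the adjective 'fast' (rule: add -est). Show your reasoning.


Apply superlative formation (add -est): 'fast' -> 'fastest'.

fastest


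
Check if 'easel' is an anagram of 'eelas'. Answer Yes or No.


Sorted letters of 'easel': 'aeels'
Sorted letters of 'eelas': 'aeels'
They match.

Yes


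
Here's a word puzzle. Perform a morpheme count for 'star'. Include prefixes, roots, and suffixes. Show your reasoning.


Decomposition: star (free morpheme) = 1 morpheme(s)

1 morphemes


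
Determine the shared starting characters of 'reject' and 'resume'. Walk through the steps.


Compare from the start: 2 characters match: 're'. Mismatch at position 3: 'j' vs 's'.

re


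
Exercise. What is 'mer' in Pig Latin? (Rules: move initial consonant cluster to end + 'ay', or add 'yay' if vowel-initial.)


'mer': move consonant cluster 'm' to end and add 'ay': 'ermay'.

ermay


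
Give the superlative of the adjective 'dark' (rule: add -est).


Apply superlative formation (add -est): 'dark' -> 'darkest'.

darkest


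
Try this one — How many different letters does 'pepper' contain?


Unique letters in 'pepper': {e, p, r} = 3 distinct letters.

3


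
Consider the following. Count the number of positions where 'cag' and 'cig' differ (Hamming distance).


Alignment:
Position 1: 'c' vs 'c' = match
Position 2: 'a' vs 'i' = DIFFER
Position 3: 'g' vs 'g' = match
Total differences: 1

1


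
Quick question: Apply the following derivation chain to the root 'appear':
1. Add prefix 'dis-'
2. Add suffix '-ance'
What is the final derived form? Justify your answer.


Step 1: Add prefix 'dis-' to 'appear' = 'disappear'
Step 2: Add suffix '-ance' to 'disappear' = 'disappearance'

disappearance


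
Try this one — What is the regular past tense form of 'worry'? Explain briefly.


Apply rule: Change -y to -ied. 'worry' becomes 'worried'.

worried


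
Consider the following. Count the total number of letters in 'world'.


Spell out 'world' and number each letter: w(1), o(2), r(3), l(4), d(5). Total: 5 letters.

5


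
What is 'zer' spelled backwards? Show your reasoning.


Reverse 'zer' character by character: 'rez'.

rez


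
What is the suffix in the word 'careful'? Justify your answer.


The word 'careful' = 'care' (root) + '-ful' (suffix). The suffix is '-ful'.

ful


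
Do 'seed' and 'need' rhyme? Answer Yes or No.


Rime (stressed vowel + following sounds) of 'seed': -eed = /iːd/
Rime of 'need': -eed = /iːd/
/iːd/ and /iːd/ are the same ending sound, so the words rhyme.

Yes


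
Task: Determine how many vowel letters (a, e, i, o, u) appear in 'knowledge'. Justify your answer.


Vowels in 'knowledge': o, e, e = 3 vowels.

3


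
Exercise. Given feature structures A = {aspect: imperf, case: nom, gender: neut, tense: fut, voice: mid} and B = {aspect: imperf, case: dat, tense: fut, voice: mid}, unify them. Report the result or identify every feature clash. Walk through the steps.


Compare features:
aspect: A=imperf vs B=imperf -> unified: imperf
case: A=nom vs B=dat -> CLASH
gender: A=neut vs B=_ -> unified: neut
tense: A=fut vs B=fut -> unified: fut
voice: A=mid vs B=mid -> unified: mid
Clash detected on feature 'case' (nom vs dat); unification fails.

CLASH on 'case' (nom vs dat)


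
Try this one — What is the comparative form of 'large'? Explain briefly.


Apply comparative formation (ends in e: add -r): 'large' -> 'larger'.

larger


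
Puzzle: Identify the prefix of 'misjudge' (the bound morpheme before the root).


The word 'misjudge' = 'mis' (prefix) + 'judge' (root). The prefix is 'mis'.

mis


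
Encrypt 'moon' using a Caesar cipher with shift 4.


Shift each letter by 4: m -> q, o -> s, o -> s, n -> r. Result: 'qssr'.

qssr


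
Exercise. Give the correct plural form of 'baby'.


Apply rule: Change -y to -ies (consonant + y). 'baby' becomes 'babies'.

babies


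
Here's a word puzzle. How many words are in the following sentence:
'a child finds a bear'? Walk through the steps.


Split into words: a | child | finds | a | bear = 5 words.

5


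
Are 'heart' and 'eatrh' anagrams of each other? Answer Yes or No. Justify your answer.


Sorted letters of 'heart': 'aehrt'
Sorted letters of 'eatrh': 'aehrt'
They match.

Yes


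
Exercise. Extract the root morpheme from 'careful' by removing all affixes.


Remove suffix '-ful' from 'careful' to get root 'care'.

care


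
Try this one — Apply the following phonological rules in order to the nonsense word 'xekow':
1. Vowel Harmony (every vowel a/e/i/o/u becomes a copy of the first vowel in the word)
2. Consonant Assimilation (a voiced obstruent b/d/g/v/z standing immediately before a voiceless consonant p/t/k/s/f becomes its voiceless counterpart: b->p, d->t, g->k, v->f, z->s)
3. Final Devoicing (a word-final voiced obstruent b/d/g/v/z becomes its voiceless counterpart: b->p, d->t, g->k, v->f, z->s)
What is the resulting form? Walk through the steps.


Starting form: 'xekow'
Rule 1: Vowel Harmony: all vowels become 'e' (matching first vowel). 'xekow' -> 'xekew'
Rule 2: Consonant Assimilation: no voiced obstruent (b/d/g/v/z) stands immediately before a voiceless consonant (p/t/k/s/f). No change.
Rule 3: Final Devoicing: final consonant 'w' is not one of the voiced obstruents b/d/g/v/z. No change.
Final form: 'xekew'

xekew


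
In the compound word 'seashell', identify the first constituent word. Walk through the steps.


Split 'seashell' into 'sea' + 'shell'. The first part is 'sea'.

sea


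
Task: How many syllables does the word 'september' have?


Break 'september' into syllables: sep-tem-ber -> sep | tem | ber = 3 syllables

3 syllables


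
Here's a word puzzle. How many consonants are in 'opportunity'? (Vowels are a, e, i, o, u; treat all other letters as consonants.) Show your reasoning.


Consonants in 'opportunity': p, p, r, t, n, t, y = 7 consonants.

7


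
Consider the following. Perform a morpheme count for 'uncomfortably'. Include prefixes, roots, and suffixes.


Decomposition: un- (prefix) + comfort (root) + -able (suffix) + -ly (suffix) = 4 morpheme(s)

4 morphemes


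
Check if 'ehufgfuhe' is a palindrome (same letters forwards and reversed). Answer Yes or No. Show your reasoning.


Forward: 'ehufgfuhe'
Reversed: 'ehufgfuhe'
They are identical.

Yes


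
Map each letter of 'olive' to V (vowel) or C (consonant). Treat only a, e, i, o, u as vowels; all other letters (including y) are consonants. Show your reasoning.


Letter mapping: o = V, l = C, i = V, v = C, e = V.

VCVCV


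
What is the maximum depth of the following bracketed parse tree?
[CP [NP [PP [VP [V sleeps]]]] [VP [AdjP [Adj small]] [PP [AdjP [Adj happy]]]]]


Count bracket nesting levels:
'[' at pos 0: depth = 1
'[' at pos 4: depth = 2
'[' at pos 8: depth = 3
'[' at pos 12: depth = 4
'[' at pos 16: depth = 5
'[' at pos 30: depth = 2
'[' at pos 34: depth = 3
'[' at pos 40: depth = 4
'[' at pos 53: depth = 3
'[' at pos 57: depth = 4
'[' at pos 63: depth = 5
Maximum depth reached: 5

5


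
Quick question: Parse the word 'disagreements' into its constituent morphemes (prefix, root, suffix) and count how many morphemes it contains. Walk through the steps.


Step 1: Identify prefix: 'dis' (meaning: not/apart)
Step 2: Identify root: 'agree'
Step 3: Identify suffix(es): 'ment, s'
Decomposition: dis- (prefix: not/apart) + agree (root) + -ment (suffix: action/result) + -s (plural)
Total morphemes: 4

4 morphemes (dis- (prefix: not/apart) + agree (root) + -ment (suffix: action/result) + -s (plural))


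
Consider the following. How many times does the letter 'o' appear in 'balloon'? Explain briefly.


Letter 'o' in 'balloon': found at position(s) 5, 6 = 2 occurrence(s).

2


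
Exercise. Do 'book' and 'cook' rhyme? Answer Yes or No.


Rime (stressed vowel + following sounds) of 'book': -ook = /ʊk/
Rime of 'cook': -ook = /ʊk/
/ʊk/ and /ʊk/ are the same ending sound, so the words rhyme.

Yes


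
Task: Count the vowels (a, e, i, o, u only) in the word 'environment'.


Vowels in 'environment': e, i, o, e = 4 vowels.

4


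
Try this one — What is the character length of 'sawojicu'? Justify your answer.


Spell out 'sawojicu' and number each letter: s(1), a(2), w(3), o(4), j(5), i(6), c(7), u(8). Total: 8 letters.

8


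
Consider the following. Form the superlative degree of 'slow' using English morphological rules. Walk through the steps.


Apply superlative formation (add -est): 'slow' -> 'slowest'.

slowest


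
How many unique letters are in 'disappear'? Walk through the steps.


Unique letters in 'disappear': {a, d, e, i, p, r, s} = 7 distinct letters.

7


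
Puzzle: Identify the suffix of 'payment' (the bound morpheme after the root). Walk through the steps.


The word 'payment' = 'pay' (root) + '-ment' (suffix). The suffix is '-ment'.

ment


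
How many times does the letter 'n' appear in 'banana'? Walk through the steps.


Letter 'n' in 'banana': found at position(s) 3, 5 = 2 occurrence(s).

2


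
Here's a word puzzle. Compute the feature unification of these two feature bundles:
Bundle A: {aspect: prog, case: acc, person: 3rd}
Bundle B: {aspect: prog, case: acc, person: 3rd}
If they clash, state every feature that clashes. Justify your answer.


Compare features:
aspect: A=prog vs B=prog -> unified: prog
case: A=acc vs B=acc -> unified: acc
person: A=3rd vs B=3rd -> unified: 3rd
No clashes found.

Unified: {aspect: prog, case: acc, person: 3rd}


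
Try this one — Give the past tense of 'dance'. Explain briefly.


Apply rule: Add -d (word ends in -e). 'dance' becomes 'danced'.

danced


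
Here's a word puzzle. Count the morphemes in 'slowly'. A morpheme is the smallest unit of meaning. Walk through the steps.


Decomposition: slow (root) + -ly (suffix) = 2 morpheme(s)

2 morphemes


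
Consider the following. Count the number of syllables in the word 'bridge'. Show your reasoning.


Break 'bridge' into syllables: bridge -> bridge = 1 syllable

1 syllable


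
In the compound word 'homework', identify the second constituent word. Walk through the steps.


Split 'homework' into 'home' + 'work'. The second part is 'work'.

work


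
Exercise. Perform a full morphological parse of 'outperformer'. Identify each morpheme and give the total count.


Step 1: Identify prefix: 'out' (meaning: surpass)
Step 2: Identify root: 'perform'
Step 3: Identify suffix(es): 'er'
Decomposition: out- (prefix: surpass) + perform (root) + -er (suffix: one who)
Total morphemes: 3

3 morphemes (out- (prefix: surpass) + perform (root) + -er (suffix: one who))


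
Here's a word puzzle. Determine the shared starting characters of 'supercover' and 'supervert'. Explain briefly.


Compare from the start: 5 characters match: 'super'. Mismatch at position 6: 'c' vs 'v'.

super


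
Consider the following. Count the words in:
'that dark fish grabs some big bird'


Split into words: that | dark | fish | grabs | some | big | bird = 7 words.

7


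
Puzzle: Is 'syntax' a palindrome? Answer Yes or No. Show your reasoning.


Forward: 'syntax'
Reversed: 'xatnys'
They differ.

No


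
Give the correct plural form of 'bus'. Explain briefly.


Apply rule: Add -es (sibilant/fricative ending). 'bus' becomes 'buses'.

buses


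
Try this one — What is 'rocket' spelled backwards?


Reverse 'rocket' character by character: 'tekcor'.

tekcor


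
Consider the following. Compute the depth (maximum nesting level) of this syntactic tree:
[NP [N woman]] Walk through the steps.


Count bracket nesting levels:
'[' at pos 0: depth = 1
'[' at pos 4: depth = 2
Maximum depth reached: 2

2


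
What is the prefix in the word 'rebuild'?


The word 'rebuild' = 're' (prefix) + 'build' (root). The prefix is 're'.

re


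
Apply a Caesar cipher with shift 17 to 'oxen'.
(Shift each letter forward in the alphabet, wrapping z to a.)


Shift each letter by 17: o -> f, x -> o, e -> v, n -> e. Result: 'fove'.

fove


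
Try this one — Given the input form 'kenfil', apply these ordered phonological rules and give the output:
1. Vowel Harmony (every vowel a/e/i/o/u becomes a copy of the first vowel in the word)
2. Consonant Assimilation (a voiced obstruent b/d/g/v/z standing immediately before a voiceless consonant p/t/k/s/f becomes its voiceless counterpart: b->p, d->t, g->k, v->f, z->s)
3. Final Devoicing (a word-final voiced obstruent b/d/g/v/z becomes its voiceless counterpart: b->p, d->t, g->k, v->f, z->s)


Starting form: 'kenfil'
Rule 1: Vowel Harmony: all vowels become 'e' (matching first vowel). 'kenfil' -> 'kenfel'
Rule 2: Consonant Assimilation: no voiced obstruent (b/d/g/v/z) stands immediately before a voiceless consonant (p/t/k/s/f). No change.
Rule 3: Final Devoicing: final consonant 'l' is not one of the voiced obstruents b/d/g/v/z. No change.
Final form: 'kenfel'

kenfel


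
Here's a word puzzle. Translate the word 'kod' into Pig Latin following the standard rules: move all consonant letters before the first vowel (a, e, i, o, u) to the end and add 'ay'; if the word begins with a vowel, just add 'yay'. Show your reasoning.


'kod': move consonant cluster 'k' to end and add 'ay': 'odkay'.

odkay


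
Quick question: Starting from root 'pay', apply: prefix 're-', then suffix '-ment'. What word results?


Step 1: Add prefix 're-' to 'pay' = 'repay'
Step 2: Add suffix '-ment' to 'repay' = 'repayment'

repayment


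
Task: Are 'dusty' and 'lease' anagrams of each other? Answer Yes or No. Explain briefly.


Sorted letters of 'dusty': 'dstuy'
Sorted letters of 'lease': 'aeels'
They do not match.

No


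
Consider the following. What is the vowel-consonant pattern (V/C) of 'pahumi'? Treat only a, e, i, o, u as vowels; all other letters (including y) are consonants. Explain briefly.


Letter mapping: p = C, a = V, h = C, u = V, m = C, i = V.

CVCVCV


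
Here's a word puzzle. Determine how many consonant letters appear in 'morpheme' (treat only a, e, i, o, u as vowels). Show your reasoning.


Consonants in 'morpheme': m, r, p, h, m = 5 consonants.

5


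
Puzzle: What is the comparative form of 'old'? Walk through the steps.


Apply comparative formation (add -er): 'old' -> 'older'.

older


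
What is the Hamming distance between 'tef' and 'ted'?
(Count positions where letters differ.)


Alignment:
Position 1: 't' vs 't' = match
Position 2: 'e' vs 'e' = match
Position 3: 'f' vs 'd' = DIFFER
Total differences: 1

1


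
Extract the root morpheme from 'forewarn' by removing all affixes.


Remove prefix 'fore' from 'forewarn' to get root 'warn'.

warn


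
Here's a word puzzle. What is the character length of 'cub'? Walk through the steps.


Spell out 'cub' and number each letter: c(1), u(2), b(3). Total: 3 letters.

3


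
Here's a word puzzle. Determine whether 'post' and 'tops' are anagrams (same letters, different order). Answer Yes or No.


Sorted letters of 'post': 'opst'
Sorted letters of 'tops': 'opst'
They match.

Yes


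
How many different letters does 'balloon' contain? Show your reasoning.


Unique letters in 'balloon': {a, b, l, n, o} = 5 distinct letters.

5


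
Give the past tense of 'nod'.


Apply rule: Double final consonant and add -ed. 'nod' becomes 'nodded'.

nodded


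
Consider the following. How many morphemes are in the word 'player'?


Decomposition: play (root) + -er (suffix) = 2 morpheme(s)

2 morphemes


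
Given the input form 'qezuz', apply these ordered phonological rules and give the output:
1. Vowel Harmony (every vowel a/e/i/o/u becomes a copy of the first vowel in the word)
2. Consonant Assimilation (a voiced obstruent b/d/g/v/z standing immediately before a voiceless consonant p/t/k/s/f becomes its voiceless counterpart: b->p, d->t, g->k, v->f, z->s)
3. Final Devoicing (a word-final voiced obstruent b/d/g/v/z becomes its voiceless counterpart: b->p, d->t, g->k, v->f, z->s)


Starting form: 'qezuz'
Rule 1: Vowel Harmony: all vowels become 'e' (matching first vowel). 'qezuz' -> 'qezez'
Rule 2: Consonant Assimilation: no voiced obstruent (b/d/g/v/z) stands immediately before a voiceless consonant (p/t/k/s/f). No change.
Rule 3: Final Devoicing: word-final voiced obstruent 'z' becomes voiceless 's'. 'qezez' -> 'qezes'
Final form: 'qezes'

qezes


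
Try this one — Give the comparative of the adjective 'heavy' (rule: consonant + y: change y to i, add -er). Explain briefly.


Apply comparative formation (consonant + y: change y to i, add -er): 'heavy' -> 'heavier'.

heavier


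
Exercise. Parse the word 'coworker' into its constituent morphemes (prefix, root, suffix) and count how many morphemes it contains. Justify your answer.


Step 1: Identify prefix: 'co' (meaning: together)
Step 2: Identify root: 'work'
Step 3: Identify suffix(es): 'er'
Decomposition: co- (prefix: together) + work (root) + -er (suffix: one who)
Total morphemes: 3

3 morphemes (co- (prefix: together) + work (root) + -er (suffix: one who))


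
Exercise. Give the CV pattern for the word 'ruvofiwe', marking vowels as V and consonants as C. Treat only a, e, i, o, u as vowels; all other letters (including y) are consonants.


Letter mapping: r = C, u = V, v = C, o = V, f = C, i = V, w = C, e = V.

CVCVCVCV


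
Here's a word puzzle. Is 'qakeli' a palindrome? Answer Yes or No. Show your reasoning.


Forward: 'qakeli'
Reversed: 'ilekaq'
They differ.

No


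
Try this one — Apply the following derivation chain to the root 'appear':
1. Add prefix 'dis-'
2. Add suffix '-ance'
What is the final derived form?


Step 1: Add prefix 'dis-' to 'appear' = 'disappear'
Step 2: Add suffix '-ance' to 'disappear' = 'disappearance'

disappearance


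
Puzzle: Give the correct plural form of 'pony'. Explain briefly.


Apply rule: Change -y to -ies (consonant + y). 'pony' becomes 'ponies'.

ponies


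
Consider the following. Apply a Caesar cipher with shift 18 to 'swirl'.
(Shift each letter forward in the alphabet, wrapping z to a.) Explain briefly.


Shift each letter by 18: s -> k, w -> o, i -> a, r -> j, l -> d. Result: 'koajd'.

koajd


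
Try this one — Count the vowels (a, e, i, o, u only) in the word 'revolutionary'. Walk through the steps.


Vowels in 'revolutionary': e, o, u, i, o, a = 6 vowels.

6


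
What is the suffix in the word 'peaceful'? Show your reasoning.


The word 'peaceful' = 'peace' (root) + '-ful' (suffix). The suffix is '-ful'.

ful


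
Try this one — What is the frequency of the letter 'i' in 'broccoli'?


Letter 'i' in 'broccoli': found at position(s) 8 = 1 occurrence(s).

1


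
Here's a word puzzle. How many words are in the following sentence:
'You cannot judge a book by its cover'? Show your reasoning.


Split into words: You | cannot | judge | a | book | by | its | cover = 8 words.

8


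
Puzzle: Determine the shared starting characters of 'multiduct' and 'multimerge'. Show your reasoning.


Compare from the start: 5 characters match: 'multi'. Mismatch at position 6: 'd' vs 'm'.

multi


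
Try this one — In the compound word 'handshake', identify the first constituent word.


Split 'handshake' into 'hand' + 'shake'. The first part is 'hand'.

hand


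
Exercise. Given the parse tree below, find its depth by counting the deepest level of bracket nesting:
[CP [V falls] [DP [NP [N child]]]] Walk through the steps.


Count bracket nesting levels:
'[' at pos 0: depth = 1
'[' at pos 4: depth = 2
'[' at pos 14: depth = 2
'[' at pos 18: depth = 3
'[' at pos 22: depth = 4
Maximum depth reached: 4

4


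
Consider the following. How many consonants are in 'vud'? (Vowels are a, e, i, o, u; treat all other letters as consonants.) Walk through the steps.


Consonants in 'vud': v, d = 2 consonants.

2


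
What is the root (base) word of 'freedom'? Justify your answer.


Remove suffix '-dom' from 'freedom' to get root 'free'.

free


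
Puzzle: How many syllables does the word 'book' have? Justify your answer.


Break 'book' into syllables: book -> book = 1 syllable

1 syllable


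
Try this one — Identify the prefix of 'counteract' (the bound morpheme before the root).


The word 'counteract' = 'counter' (prefix) + 'act' (root). The prefix is 'counter'.

counter


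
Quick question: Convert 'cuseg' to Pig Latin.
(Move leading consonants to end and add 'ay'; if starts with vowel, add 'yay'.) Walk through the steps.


'cuseg': move consonant cluster 'c' to end and add 'ay': 'usegcay'.

usegcay


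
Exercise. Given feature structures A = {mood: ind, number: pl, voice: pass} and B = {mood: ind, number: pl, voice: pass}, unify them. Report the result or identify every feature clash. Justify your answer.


Compare features:
mood: A=ind vs B=ind -> unified: ind
number: A=pl vs B=pl -> unified: pl
voice: A=pass vs B=pass -> unified: pass
No clashes found.

Unified: {mood: ind, number: pl, voice: pass}


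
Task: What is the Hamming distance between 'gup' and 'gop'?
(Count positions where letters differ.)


Alignment:
Position 1: 'g' vs 'g' = match
Position 2: 'u' vs 'o' = DIFFER
Position 3: 'p' vs 'p' = match
Total differences: 1

1


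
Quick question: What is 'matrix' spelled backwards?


Reverse 'matrix' character by character: 'xirtam'.

xirtam


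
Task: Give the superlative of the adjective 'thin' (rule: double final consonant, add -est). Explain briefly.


Apply superlative formation (double final consonant, add -est): 'thin' -> 'thinnest'.

thinnest


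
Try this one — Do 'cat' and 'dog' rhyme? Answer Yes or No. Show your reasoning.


Rime (stressed vowel + following sounds) of 'cat': -at = /æt/
Rime of 'dog': -og = /ɒg/
/æt/ and /ɒg/ are different ending sounds, so the words do not rhyme.

No


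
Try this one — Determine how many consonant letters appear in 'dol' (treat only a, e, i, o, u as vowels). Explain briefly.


Consonants in 'dol': d, l = 2 consonants.

2


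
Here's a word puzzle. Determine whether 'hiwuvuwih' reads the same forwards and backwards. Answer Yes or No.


Forward: 'hiwuvuwih'
Reversed: 'hiwuvuwih'
They are identical.

Yes


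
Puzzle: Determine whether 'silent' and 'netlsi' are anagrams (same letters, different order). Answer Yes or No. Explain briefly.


Sorted letters of 'silent': 'eilnst'
Sorted letters of 'netlsi': 'eilnst'
They match.

Yes


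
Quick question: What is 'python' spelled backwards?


Reverse 'python' character by character: 'nohtyp'.

nohtyp


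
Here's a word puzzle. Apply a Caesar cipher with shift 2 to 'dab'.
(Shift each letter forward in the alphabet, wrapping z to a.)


Shift each letter by 2: d -> f, a -> c, b -> d. Result: 'fcd'.

fcd


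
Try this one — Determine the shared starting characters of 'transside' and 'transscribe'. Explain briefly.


Compare from the start: 6 characters match: 'transs'. Mismatch at position 7: 'i' vs 'c'.

transs


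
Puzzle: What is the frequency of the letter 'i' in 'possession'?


Letter 'i' in 'possession': found at position(s) 8 = 1 occurrence(s).

1


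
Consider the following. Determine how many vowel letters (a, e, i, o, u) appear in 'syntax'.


Vowels in 'syntax': a = 1 vowels.

1


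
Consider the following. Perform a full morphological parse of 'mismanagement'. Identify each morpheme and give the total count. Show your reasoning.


Step 1: Identify prefix: 'mis' (meaning: wrongly)
Step 2: Identify root: 'manage'
Step 3: Identify suffix(es): 'ment'
Decomposition: mis- (prefix: wrongly) + manage (root) + -ment (suffix: action/result)
Total morphemes: 3

3 morphemes (mis- (prefix: wrongly) + manage (root) + -ment (suffix: action/result))


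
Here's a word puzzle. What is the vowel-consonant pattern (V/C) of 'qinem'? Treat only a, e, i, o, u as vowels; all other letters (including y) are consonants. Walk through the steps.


Letter mapping: q = C, i = V, n = C, e = V, m = C.

CVCVC


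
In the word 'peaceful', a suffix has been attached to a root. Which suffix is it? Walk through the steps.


The word 'peaceful' = 'peace' (root) + '-ful' (suffix). The suffix is '-ful'.

ful


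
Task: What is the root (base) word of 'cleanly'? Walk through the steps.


Remove suffix '-ly' from 'cleanly' to get root 'clean'.

clean


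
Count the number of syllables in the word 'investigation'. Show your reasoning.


Break 'investigation' into syllables: in-ves-ti-ga-tion -> in | ves | ti | ga | tion = 5 syllables

5 syllables


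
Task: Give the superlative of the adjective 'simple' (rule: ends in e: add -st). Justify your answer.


Apply superlative formation (ends in e: add -st): 'simple' -> 'simplest'.

simplest


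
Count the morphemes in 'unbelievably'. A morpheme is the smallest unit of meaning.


Decomposition: un- (prefix) + believe (root) + -able (suffix) + -ly (suffix) = 4 morpheme(s)

4 morphemes


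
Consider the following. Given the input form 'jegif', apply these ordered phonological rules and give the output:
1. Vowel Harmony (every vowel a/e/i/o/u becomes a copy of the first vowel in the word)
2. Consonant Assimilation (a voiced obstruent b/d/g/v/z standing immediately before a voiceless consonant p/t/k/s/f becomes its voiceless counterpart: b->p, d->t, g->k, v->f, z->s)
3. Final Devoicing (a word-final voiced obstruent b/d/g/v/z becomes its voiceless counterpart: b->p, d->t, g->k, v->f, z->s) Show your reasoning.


Starting form: 'jegif'
Rule 1: Vowel Harmony: all vowels become 'e' (matching first vowel). 'jegif' -> 'jegef'
Rule 2: Consonant Assimilation: no voiced obstruent (b/d/g/v/z) stands immediately before a voiceless consonant (p/t/k/s/f). No change.
Rule 3: Final Devoicing: final consonant 'f' is not one of the voiced obstruents b/d/g/v/z. No change.
Final form: 'jegef'

jegef


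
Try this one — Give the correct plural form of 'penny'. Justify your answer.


Apply rule: Change -y to -ies (consonant + y). 'penny' becomes 'pennies'.

pennies


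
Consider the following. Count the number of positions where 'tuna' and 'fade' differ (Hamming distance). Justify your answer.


Alignment:
Position 1: 't' vs 'f' = DIFFER
Position 2: 'u' vs 'a' = DIFFER
Position 3: 'n' vs 'd' = DIFFER
Position 4: 'a' vs 'e' = DIFFER
Total differences: 4

4


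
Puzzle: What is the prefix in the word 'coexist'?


The word 'coexist' = 'co' (prefix) + 'exist' (root). The prefix is 'co'.

co


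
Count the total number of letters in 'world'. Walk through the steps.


Spell out 'world' and number each letter: w(1), o(2), r(3), l(4), d(5). Total: 5 letters.

5


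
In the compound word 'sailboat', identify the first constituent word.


Split 'sailboat' into 'sail' + 'boat'. The first part is 'sail'.

sail


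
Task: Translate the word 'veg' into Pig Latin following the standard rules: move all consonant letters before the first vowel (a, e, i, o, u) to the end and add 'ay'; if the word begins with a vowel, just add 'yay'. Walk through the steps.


'veg': move consonant cluster 'v' to end and add 'ay': 'egvay'.

egvay


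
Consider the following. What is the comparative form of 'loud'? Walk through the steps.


Apply comparative formation (add -er): 'loud' -> 'louder'.

louder


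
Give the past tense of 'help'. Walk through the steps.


Apply rule: Add -ed. 'help' becomes 'helped'.

helped


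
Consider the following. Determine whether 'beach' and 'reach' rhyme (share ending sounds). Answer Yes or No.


Rime (stressed vowel + following sounds) of 'beach': -each = /iːtʃ/
Rime of 'reach': -each = /iːtʃ/
/iːtʃ/ and /iːtʃ/ are the same ending sound, so the words rhyme.

Yes


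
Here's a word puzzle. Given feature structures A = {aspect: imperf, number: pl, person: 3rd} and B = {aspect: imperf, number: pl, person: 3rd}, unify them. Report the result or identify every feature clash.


Compare features:
aspect: A=imperf vs B=imperf -> unified: imperf
number: A=pl vs B=pl -> unified: pl
person: A=3rd vs B=3rd -> unified: 3rd
No clashes found.

Unified: {aspect: imperf, number: pl, person: 3rd}


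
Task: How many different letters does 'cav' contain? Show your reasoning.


Unique letters in 'cav': {a, c, v} = 3 distinct letters.

3


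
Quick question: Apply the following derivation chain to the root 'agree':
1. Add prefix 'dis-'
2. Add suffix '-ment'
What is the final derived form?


Step 1: Add prefix 'dis-' to 'agree' = 'disagree'
Step 2: Add suffix '-ment' to 'disagree' = 'disagreement'

disagreement


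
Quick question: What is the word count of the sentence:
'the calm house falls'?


Split into words: the | calm | house | falls = 4 words.

4


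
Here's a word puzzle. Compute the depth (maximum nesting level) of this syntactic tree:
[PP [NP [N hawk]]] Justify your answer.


Count bracket nesting levels:
'[' at pos 0: depth = 1
'[' at pos 4: depth = 2
'[' at pos 8: depth = 3
Maximum depth reached: 3

3


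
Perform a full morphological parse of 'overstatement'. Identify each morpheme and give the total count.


Step 1: Identify prefix: 'over' (meaning: excessively)
Step 2: Identify root: 'state'
Step 3: Identify suffix(es): 'ment'
Decomposition: over- (prefix: excessively) + state (root) + -ment (suffix: action/result)
Total morphemes: 3

3 morphemes (over- (prefix: excessively) + state (root) + -ment (suffix: action/result))


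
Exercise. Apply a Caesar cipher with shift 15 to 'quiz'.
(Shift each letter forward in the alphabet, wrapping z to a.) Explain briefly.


Shift each letter by 15: q -> f, u -> j, i -> x, z -> o. Result: 'fjxo'.

fjxo


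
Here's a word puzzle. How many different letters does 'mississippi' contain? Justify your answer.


Unique letters in 'mississippi': {i, m, p, s} = 4 distinct letters.

4


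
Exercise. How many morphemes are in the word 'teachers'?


Decomposition: teach (root) + -er (suffix) + -s (plural) = 3 morpheme(s)

3 morphemes


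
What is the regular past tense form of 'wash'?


Apply rule: Add -ed. 'wash' becomes 'washed'.

washed


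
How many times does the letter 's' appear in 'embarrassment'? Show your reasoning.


Letter 's' in 'embarrassment': found at position(s) 8, 9 = 2 occurrence(s).

2


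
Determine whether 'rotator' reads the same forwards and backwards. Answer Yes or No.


Forward: 'rotator'
Reversed: 'rotator'
They are identical.

Yes


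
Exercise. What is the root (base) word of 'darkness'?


Remove suffix '-ness' from 'darkness' to get root 'dark'.

dark


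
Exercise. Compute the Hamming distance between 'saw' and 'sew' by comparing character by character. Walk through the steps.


Alignment:
Position 1: 's' vs 's' = match
Position 2: 'a' vs 'e' = DIFFER
Position 3: 'w' vs 'w' = match
Total differences: 1

1


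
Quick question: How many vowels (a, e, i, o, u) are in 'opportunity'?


Vowels in 'opportunity': o, o, u, i = 4 vowels.

4


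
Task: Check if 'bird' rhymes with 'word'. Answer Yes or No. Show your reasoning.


Rime (stressed vowel + following sounds) of 'bird': -ird = /ɜːrd/
Rime of 'word': -ord = /ɜːrd/
/ɜːrd/ and /ɜːrd/ are the same ending sound, so the words rhyme.

Yes


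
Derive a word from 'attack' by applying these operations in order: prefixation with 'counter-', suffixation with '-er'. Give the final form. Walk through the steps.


Step 1: Add prefix 'counter-' to 'attack' = 'counterattack'
Step 2: Add suffix '-er' to 'counterattack' = 'counterattacker'

counterattacker


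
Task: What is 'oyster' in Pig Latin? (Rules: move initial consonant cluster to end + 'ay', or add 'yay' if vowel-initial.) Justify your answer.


'oyster' starts with a vowel, so add 'yay': 'oysteryay'.

oysteryay


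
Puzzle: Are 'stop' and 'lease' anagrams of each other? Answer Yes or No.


Sorted letters of 'stop': 'opst'
Sorted letters of 'lease': 'aeels'
They do not match.

No


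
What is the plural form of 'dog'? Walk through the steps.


Apply rule: Add -s. 'dog' becomes 'dogs'.

dogs


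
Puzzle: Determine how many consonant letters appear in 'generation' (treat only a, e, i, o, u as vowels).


Consonants in 'generation': g, n, r, t, n = 5 consonants.

5


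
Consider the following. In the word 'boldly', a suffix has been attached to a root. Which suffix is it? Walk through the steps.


The word 'boldly' = 'bold' (root) + '-ly' (suffix). The suffix is '-ly'.

ly


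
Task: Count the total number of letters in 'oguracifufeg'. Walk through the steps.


Spell out 'oguracifufeg' and number each letter: o(1), g(2), u(3), r(4), a(5), c(6), i(7), f(8), u(9), f(10), e(11), g(12). Total: 12 letters.

12


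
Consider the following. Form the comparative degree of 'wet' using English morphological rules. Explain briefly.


Apply comparative formation (double final consonant, add -er): 'wet' -> 'wetter'.

wetter


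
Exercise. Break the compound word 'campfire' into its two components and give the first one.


Split 'campfire' into 'camp' + 'fire'. The first part is 'camp'.

camp


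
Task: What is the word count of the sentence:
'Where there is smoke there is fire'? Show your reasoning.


Split into words: Where | there | is | smoke | there | is | fire = 7 words.

7


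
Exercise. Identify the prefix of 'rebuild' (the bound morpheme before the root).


The word 'rebuild' = 're' (prefix) + 'build' (root). The prefix is 're'.

re
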